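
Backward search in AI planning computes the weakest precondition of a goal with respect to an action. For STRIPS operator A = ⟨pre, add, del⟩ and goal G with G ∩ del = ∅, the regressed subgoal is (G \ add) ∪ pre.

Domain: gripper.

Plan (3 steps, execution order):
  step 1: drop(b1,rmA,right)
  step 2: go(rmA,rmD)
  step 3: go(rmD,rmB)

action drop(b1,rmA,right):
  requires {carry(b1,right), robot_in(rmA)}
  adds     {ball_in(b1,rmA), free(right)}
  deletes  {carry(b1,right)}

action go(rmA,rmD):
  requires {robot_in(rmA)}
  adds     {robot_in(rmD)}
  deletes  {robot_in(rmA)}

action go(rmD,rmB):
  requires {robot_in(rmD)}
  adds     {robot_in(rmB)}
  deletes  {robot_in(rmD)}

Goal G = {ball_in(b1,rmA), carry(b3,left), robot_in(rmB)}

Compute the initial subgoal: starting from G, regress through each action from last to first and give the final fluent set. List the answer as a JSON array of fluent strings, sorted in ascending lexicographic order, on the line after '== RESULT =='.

Work backward from the goal:
  through step 3 (go(rmD,rmB)): drop {robot_in(rmB)}, keep {ball_in(b1,rmA), carry(b3,left)}, require {robot_in(rmD)}
    → {ball_in(b1,rmA), carry(b3,left), robot_in(rmD)}
  through step 2 (go(rmA,rmD)): drop {robot_in(rmD)}, keep {ball_in(b1,rmA), carry(b3,left)}, require {robot_in(rmA)}
    → {ball_in(b1,rmA), carry(b3,left), robot_in(rmA)}
  through step 1 (drop(b1,rmA,right)): drop {ball_in(b1,rmA)}, keep {carry(b3,left), robot_in(rmA)}, require {carry(b1,right), robot_in(rmA)}
    → {carry(b1,right), carry(b3,left), robot_in(rmA)}

== RESULT ==
["carry(b1,right)", "carry(b3,left)", "robot_in(rmA)"]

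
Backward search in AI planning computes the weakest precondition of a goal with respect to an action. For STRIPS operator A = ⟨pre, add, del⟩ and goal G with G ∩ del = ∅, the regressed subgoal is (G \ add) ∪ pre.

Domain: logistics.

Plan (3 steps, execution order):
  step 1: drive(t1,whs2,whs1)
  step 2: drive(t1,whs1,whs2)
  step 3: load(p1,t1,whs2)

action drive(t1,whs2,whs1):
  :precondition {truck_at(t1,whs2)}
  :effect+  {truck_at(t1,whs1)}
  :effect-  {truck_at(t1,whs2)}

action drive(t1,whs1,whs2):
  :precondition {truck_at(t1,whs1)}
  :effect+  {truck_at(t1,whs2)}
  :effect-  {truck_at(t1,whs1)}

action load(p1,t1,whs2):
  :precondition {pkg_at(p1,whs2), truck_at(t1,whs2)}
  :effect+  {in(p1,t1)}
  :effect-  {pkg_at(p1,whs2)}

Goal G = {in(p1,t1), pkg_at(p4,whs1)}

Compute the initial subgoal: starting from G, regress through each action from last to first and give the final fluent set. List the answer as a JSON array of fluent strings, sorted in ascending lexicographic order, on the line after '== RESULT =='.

Work backward from the goal:
  through step 3 (load(p1,t1,whs2)): drop {in(p1,t1)}, keep {pkg_at(p4,whs1)}, require {pkg_at(p1,whs2), truck_at(t1,whs2)}
    → {pkg_at(p1,whs2), pkg_at(p4,whs1), truck_at(t1,whs2)}
  through step 2 (drive(t1,whs1,whs2)): drop {truck_at(t1,whs2)}, keep {pkg_at(p1,whs2), pkg_at(p4,whs1)}, require {truck_at(t1,whs1)}
    → {pkg_at(p1,whs2), pkg_at(p4,whs1), truck_at(t1,whs1)}
  through step 1 (drive(t1,whs2,whs1)): drop {truck_at(t1,whs1)}, keep {pkg_at(p1,whs2), pkg_at(p4,whs1)}, require {truck_at(t1,whs2)}
    → {pkg_at(p1,whs2), pkg_at(p4,whs1), truck_at(t1,whs2)}

== RESULT ==
["pkg_at(p1,whs2)", "pkg_at(p4,whs1)", "truck_at(t1,whs2)"]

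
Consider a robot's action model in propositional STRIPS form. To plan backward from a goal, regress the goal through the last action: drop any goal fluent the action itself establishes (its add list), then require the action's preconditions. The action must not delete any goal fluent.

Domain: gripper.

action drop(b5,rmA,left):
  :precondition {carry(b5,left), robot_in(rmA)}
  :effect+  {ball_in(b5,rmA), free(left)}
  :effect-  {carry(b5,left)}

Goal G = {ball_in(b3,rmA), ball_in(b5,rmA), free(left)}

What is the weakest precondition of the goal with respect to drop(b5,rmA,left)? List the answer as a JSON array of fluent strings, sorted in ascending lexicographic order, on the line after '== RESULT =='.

Regress:
  G ∩ del = {}  (empty — regression defined)
  G \ add = {ball_in(b3,rmA), ball_in(b5,rmA), free(left)} \ {ball_in(b5,rmA), free(left)} = {ball_in(b3,rmA)}
  ∪ pre   = {ball_in(b3,rmA)} ∪ {carry(b5,left), robot_in(rmA)}
          = {ball_in(b3,rmA), carry(b5,left), robot_in(rmA)}

== RESULT ==
["ball_in(b3,rmA)", "carry(b5,left)", "robot_in(rmA)"]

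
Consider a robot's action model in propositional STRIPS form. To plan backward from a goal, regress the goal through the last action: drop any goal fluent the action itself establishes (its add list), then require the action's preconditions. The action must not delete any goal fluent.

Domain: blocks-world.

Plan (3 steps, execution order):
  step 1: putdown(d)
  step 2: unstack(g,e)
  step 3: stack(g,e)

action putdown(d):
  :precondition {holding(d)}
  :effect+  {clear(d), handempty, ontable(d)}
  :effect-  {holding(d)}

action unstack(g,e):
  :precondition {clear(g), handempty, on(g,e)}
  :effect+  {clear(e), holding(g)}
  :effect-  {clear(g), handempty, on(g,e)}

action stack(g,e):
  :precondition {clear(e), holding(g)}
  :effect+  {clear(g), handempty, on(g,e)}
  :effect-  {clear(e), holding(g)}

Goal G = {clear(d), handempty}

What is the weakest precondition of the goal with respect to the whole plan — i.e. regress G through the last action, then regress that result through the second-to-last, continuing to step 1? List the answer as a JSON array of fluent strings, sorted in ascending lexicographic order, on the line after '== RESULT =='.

Work backward from the goal:
  through step 3 (stack(g,e)): drop {handempty}, keep {clear(d)}, require {clear(e), holding(g)}
    → {clear(d), clear(e), holding(g)}
  through step 2 (unstack(g,e)): drop {clear(e), holding(g)}, keep {clear(d)}, require {clear(g), handempty, on(g,e)}
    → {clear(d), clear(g), handempty, on(g,e)}
  through step 1 (putdown(d)): drop {clear(d), handempty}, keep {clear(g), on(g,e)}, require {holding(d)}
    → {clear(g), holding(d), on(g,e)}

== RESULT ==
["clear(g)", "holding(d)", "on(g,e)"]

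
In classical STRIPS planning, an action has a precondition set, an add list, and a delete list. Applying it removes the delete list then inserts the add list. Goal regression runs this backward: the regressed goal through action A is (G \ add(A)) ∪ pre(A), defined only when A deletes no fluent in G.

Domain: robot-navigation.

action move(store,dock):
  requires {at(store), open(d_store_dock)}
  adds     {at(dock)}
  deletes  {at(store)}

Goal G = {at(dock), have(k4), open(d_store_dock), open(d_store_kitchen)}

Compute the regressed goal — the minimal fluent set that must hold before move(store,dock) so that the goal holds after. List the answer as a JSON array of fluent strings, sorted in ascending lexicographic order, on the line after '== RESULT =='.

Regress:
  G ∩ del = {}  (empty — regression defined)
  G \ add = {at(dock), have(k4), open(d_store_dock), open(d_store_kitchen)} \ {at(dock)} = {have(k4), open(d_store_dock), open(d_store_kitchen)}
  ∪ pre   = {have(k4), open(d_store_dock), open(d_store_kitchen)} ∪ {at(store), open(d_store_dock)}
          = {at(store), have(k4), open(d_store_dock), open(d_store_kitchen)}

== RESULT ==
["at(store)", "have(k4)", "open(d_store_dock)", "open(d_store_kitchen)"]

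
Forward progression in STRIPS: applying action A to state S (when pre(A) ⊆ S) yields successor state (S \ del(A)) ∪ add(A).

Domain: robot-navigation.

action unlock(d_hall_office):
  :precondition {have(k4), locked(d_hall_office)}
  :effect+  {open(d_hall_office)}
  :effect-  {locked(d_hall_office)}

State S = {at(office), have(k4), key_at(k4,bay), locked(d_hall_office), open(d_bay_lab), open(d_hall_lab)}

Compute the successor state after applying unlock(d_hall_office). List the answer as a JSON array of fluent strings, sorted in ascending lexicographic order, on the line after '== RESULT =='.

Progress:
  pre ⊆ S: {have(k4), locked(d_hall_office)} ⊆ S  — applicable
  S \ del = {at(office), have(k4), key_at(k4,bay), open(d_bay_lab), open(d_hall_lab)}
  ∪ add   = {at(office), have(k4), key_at(k4,bay), open(d_bay_lab), open(d_hall_lab), open(d_hall_office)}

== RESULT ==
["at(office)", "have(k4)", "key_at(k4,bay)", "open(d_bay_lab)", "open(d_hall_lab)", "open(d_hall_office)"]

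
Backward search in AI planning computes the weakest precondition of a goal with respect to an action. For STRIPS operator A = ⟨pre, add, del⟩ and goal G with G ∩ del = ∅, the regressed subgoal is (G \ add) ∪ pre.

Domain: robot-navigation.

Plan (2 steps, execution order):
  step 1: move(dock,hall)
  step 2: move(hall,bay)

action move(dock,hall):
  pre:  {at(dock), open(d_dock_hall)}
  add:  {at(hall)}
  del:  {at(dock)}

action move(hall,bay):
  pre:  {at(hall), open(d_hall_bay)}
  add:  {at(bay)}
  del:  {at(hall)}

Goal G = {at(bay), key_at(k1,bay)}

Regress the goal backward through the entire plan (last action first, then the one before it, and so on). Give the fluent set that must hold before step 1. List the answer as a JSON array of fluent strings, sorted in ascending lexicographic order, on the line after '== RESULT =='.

Regress step by step:
  through step 2 (move(hall,bay)): drop {at(bay)}, keep {key_at(k1,bay)}, require {at(hall), open(d_hall_bay)}
    → {at(hall), key_at(k1,bay), open(d_hall_bay)}
  through step 1 (move(dock,hall)): drop {at(hall)}, keep {key_at(k1,bay), open(d_hall_bay)}, require {at(dock), open(d_dock_hall)}
    → {at(dock), key_at(k1,bay), open(d_dock_hall), open(d_hall_bay)}

== RESULT ==
["at(dock)", "key_at(k1,bay)", "open(d_dock_hall)", "open(d_hall_bay)"]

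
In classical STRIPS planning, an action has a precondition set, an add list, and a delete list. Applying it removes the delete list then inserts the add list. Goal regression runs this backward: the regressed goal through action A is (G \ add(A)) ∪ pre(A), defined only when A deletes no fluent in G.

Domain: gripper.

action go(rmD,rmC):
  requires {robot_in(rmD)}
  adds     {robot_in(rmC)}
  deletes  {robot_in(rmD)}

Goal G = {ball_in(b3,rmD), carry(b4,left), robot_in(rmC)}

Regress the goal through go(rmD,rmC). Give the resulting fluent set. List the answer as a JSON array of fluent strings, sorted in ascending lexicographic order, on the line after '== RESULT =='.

Regress:
  G ∩ del = {}  (empty — regression defined)
  G \ add = {ball_in(b3,rmD), carry(b4,left), robot_in(rmC)} \ {robot_in(rmC)} = {ball_in(b3,rmD), carry(b4,left)}
  ∪ pre   = {ball_in(b3,rmD), carry(b4,left)} ∪ {robot_in(rmD)}
          = {ball_in(b3,rmD), carry(b4,left), robot_in(rmD)}

== RESULT ==
["ball_in(b3,rmD)", "carry(b4,left)", "robot_in(rmD)"]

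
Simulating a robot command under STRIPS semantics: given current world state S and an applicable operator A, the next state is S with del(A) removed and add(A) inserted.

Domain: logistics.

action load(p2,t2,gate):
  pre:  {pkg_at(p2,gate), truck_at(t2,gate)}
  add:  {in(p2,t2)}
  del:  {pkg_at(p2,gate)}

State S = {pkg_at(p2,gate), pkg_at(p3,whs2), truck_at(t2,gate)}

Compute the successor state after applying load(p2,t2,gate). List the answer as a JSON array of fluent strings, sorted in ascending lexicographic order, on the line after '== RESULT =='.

Compute (S \ del) ∪ add:
  pre ⊆ S: {pkg_at(p2,gate), truck_at(t2,gate)} ⊆ S  — applicable
  S \ del = {pkg_at(p3,whs2), truck_at(t2,gate)}
  ∪ add   = {in(p2,t2), pkg_at(p3,whs2), truck_at(t2,gate)}

== RESULT ==
["in(p2,t2)", "pkg_at(p3,whs2)", "truck_at(t2,gate)"]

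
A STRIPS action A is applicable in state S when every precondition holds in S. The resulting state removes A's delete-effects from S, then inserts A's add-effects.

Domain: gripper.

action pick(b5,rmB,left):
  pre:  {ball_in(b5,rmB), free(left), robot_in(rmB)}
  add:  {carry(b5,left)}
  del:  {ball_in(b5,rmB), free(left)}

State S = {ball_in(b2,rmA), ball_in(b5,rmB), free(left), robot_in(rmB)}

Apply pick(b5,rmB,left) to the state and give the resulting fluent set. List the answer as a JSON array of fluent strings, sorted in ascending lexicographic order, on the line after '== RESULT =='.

Compute (S \ del) ∪ add:
  pre ⊆ S: {ball_in(b5,rmB), free(left), robot_in(rmB)} ⊆ S  — applicable
  S \ del = {ball_in(b2,rmA), robot_in(rmB)}
  ∪ add   = {ball_in(b2,rmA), carry(b5,left), robot_in(rmB)}

== RESULT ==
["ball_in(b2,rmA)", "carry(b5,left)", "robot_in(rmB)"]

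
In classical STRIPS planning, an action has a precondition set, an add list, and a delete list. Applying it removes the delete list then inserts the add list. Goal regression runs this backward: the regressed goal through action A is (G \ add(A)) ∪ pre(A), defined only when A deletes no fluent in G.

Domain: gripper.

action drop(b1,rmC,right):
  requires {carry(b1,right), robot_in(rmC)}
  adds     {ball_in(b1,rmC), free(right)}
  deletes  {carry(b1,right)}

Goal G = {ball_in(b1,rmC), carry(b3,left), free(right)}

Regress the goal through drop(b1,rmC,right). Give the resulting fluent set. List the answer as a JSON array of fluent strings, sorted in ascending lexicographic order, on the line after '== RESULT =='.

Compute (G \ add) ∪ pre:
  G ∩ del = {}  (empty — regression defined)
  G \ add = {ball_in(b1,rmC), carry(b3,left), free(right)} \ {ball_in(b1,rmC), free(right)} = {carry(b3,left)}
  ∪ pre   = {carry(b3,left)} ∪ {carry(b1,right), robot_in(rmC)}
          = {carry(b1,right), carry(b3,left), robot_in(rmC)}

== RESULT ==
["carry(b1,right)", "carry(b3,left)", "robot_in(rmC)"]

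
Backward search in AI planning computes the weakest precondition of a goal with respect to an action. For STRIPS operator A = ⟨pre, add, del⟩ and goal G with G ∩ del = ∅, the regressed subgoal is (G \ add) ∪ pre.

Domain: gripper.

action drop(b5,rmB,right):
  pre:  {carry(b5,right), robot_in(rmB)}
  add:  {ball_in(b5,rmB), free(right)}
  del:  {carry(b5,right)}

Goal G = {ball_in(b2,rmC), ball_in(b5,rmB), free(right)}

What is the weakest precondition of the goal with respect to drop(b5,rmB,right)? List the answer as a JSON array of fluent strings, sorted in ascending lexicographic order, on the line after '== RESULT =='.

Regress:
  G ∩ del = {}  (empty — regression defined)
  G \ add = {ball_in(b2,rmC), ball_in(b5,rmB), free(right)} \ {ball_in(b5,rmB), free(right)} = {ball_in(b2,rmC)}
  ∪ pre   = {ball_in(b2,rmC)} ∪ {carry(b5,right), robot_in(rmB)}
          = {ball_in(b2,rmC), carry(b5,right), robot_in(rmB)}

== RESULT ==
["ball_in(b2,rmC)", "carry(b5,right)", "robot_in(rmB)"]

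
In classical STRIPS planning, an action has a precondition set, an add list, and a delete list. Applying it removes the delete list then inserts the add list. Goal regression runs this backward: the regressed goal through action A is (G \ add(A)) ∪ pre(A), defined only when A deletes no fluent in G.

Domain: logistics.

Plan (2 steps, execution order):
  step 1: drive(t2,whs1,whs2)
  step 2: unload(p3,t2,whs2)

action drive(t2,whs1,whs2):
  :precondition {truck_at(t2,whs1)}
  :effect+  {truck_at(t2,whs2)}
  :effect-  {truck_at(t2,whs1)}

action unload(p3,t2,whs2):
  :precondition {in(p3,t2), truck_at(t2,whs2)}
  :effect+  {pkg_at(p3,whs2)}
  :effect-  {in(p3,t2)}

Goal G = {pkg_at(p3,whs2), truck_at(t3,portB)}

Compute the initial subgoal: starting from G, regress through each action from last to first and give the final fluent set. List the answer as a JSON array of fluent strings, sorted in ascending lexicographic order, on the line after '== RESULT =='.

Regress step by step:
  through step 2 (unload(p3,t2,whs2)): drop {pkg_at(p3,whs2)}, keep {truck_at(t3,portB)}, require {in(p3,t2), truck_at(t2,whs2)}
    → {in(p3,t2), truck_at(t2,whs2), truck_at(t3,portB)}
  through step 1 (drive(t2,whs1,whs2)): drop {truck_at(t2,whs2)}, keep {in(p3,t2), truck_at(t3,portB)}, require {truck_at(t2,whs1)}
    → {in(p3,t2), truck_at(t2,whs1), truck_at(t3,portB)}

== RESULT ==
["in(p3,t2)", "truck_at(t2,whs1)", "truck_at(t3,portB)"]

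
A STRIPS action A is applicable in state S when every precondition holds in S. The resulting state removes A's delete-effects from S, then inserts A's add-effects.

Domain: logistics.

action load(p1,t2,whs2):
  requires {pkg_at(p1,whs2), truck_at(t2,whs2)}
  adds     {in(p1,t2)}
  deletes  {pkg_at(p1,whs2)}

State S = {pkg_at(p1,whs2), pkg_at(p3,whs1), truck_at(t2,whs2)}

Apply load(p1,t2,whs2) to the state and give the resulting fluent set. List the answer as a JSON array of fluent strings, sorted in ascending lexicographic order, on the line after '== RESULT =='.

Progress:
  pre ⊆ S: {pkg_at(p1,whs2), truck_at(t2,whs2)} ⊆ S  — applicable
  S \ del = {pkg_at(p3,whs1), truck_at(t2,whs2)}
  ∪ add   = {in(p1,t2), pkg_at(p3,whs1), truck_at(t2,whs2)}

== RESULT ==
["in(p1,t2)", "pkg_at(p3,whs1)", "truck_at(t2,whs2)"]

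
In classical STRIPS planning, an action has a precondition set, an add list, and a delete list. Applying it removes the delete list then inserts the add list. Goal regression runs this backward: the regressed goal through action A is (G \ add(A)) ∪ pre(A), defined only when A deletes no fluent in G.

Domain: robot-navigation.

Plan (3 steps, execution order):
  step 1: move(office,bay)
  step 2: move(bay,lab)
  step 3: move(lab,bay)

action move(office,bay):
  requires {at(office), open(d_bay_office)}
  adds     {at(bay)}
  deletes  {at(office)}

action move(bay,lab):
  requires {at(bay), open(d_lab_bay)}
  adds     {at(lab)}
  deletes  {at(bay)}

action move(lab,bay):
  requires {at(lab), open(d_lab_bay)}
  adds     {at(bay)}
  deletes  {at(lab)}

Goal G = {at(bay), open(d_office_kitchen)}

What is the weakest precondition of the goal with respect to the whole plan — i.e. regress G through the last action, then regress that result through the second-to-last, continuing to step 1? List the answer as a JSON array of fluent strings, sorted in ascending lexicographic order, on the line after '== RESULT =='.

Regress step by step:
  through step 3 (move(lab,bay)): drop {at(bay)}, keep {open(d_office_kitchen)}, require {at(lab), open(d_lab_bay)}
    → {at(lab), open(d_lab_bay), open(d_office_kitchen)}
  through step 2 (move(bay,lab)): drop {at(lab)}, keep {open(d_lab_bay), open(d_office_kitchen)}, require {at(bay), open(d_lab_bay)}
    → {at(bay), open(d_lab_bay), open(d_office_kitchen)}
  through step 1 (move(office,bay)): drop {at(bay)}, keep {open(d_lab_bay), open(d_office_kitchen)}, require {at(office), open(d_bay_office)}
    → {at(office), open(d_bay_office), open(d_lab_bay), open(d_office_kitchen)}

== RESULT ==
["at(office)", "open(d_bay_office)", "open(d_lab_bay)", "open(d_office_kitchen)"]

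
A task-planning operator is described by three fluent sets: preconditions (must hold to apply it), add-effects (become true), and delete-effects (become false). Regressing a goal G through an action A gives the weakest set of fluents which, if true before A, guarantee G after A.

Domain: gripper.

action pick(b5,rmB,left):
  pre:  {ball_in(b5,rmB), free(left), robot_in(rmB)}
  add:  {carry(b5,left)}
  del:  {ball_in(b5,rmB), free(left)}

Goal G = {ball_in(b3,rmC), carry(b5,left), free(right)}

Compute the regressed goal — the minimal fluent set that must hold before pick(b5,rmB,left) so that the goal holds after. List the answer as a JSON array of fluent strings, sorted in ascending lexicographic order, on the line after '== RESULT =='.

Compute (G \ add) ∪ pre:
  G ∩ del = {}  (empty — regression defined)
  G \ add = {ball_in(b3,rmC), carry(b5,left), free(right)} \ {carry(b5,left)} = {ball_in(b3,rmC), free(right)}
  ∪ pre   = {ball_in(b3,rmC), free(right)} ∪ {ball_in(b5,rmB), free(left), robot_in(rmB)}
          = {ball_in(b3,rmC), ball_in(b5,rmB), free(left), free(right), robot_in(rmB)}

== RESULT ==
["ball_in(b3,rmC)", "ball_in(b5,rmB)", "free(left)", "free(right)", "robot_in(rmB)"]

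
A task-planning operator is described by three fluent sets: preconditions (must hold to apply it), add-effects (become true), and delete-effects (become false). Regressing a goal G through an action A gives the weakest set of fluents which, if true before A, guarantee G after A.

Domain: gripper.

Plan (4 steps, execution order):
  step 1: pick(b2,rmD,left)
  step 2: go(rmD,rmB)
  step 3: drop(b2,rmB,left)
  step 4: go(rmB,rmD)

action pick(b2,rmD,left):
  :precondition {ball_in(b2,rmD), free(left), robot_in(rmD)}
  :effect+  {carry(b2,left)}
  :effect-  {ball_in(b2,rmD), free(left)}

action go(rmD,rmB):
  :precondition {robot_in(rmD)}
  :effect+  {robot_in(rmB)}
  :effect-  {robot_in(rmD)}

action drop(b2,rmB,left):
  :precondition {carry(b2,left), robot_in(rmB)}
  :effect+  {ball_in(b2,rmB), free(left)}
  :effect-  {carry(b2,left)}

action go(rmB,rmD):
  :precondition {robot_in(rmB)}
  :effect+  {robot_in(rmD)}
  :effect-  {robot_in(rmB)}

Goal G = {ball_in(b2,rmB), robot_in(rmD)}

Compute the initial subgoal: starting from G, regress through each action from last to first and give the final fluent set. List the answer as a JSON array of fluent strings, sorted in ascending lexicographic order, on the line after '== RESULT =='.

Work backward from the goal:
  through step 4 (go(rmB,rmD)): drop {robot_in(rmD)}, keep {ball_in(b2,rmB)}, require {robot_in(rmB)}
    → {ball_in(b2,rmB), robot_in(rmB)}
  through step 3 (drop(b2,rmB,left)): drop {ball_in(b2,rmB)}, keep {robot_in(rmB)}, require {carry(b2,left), robot_in(rmB)}
    → {carry(b2,left), robot_in(rmB)}
  through step 2 (go(rmD,rmB)): drop {robot_in(rmB)}, keep {carry(b2,left)}, require {robot_in(rmD)}
    → {carry(b2,left), robot_in(rmD)}
  through step 1 (pick(b2,rmD,left)): drop {carry(b2,left)}, keep {robot_in(rmD)}, require {ball_in(b2,rmD), free(left), robot_in(rmD)}
    → {ball_in(b2,rmD), free(left), robot_in(rmD)}

== RESULT ==
["ball_in(b2,rmD)", "free(left)", "robot_in(rmD)"]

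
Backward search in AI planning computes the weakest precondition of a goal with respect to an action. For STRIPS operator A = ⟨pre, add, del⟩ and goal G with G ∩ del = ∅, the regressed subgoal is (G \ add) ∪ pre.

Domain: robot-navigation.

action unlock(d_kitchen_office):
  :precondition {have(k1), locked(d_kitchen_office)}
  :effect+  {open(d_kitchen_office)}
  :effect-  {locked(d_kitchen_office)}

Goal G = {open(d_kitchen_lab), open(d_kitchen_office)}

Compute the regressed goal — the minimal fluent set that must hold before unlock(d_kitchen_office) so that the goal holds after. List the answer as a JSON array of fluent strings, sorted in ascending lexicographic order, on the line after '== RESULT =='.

Compute (G \ add) ∪ pre:
  G ∩ del = {}  (empty — regression defined)
  G \ add = {open(d_kitchen_lab), open(d_kitchen_office)} \ {open(d_kitchen_office)} = {open(d_kitchen_lab)}
  ∪ pre   = {open(d_kitchen_lab)} ∪ {have(k1), locked(d_kitchen_office)}
          = {have(k1), locked(d_kitchen_office), open(d_kitchen_lab)}

== RESULT ==
["have(k1)", "locked(d_kitchen_office)", "open(d_kitchen_lab)"]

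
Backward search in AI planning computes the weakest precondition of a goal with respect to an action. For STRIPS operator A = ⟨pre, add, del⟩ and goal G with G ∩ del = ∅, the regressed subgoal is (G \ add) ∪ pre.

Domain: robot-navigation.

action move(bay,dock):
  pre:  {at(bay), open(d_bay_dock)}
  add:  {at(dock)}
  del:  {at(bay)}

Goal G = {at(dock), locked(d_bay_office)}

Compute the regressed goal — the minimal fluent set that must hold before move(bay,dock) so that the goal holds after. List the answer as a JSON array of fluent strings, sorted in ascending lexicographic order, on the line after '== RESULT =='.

Compute (G \ add) ∪ pre:
  G ∩ del = {}  (empty — regression defined)
  G \ add = {at(dock), locked(d_bay_office)} \ {at(dock)} = {locked(d_bay_office)}
  ∪ pre   = {locked(d_bay_office)} ∪ {at(bay), open(d_bay_dock)}
          = {at(bay), locked(d_bay_office), open(d_bay_dock)}

== RESULT ==
["at(bay)", "locked(d_bay_office)", "open(d_bay_dock)"]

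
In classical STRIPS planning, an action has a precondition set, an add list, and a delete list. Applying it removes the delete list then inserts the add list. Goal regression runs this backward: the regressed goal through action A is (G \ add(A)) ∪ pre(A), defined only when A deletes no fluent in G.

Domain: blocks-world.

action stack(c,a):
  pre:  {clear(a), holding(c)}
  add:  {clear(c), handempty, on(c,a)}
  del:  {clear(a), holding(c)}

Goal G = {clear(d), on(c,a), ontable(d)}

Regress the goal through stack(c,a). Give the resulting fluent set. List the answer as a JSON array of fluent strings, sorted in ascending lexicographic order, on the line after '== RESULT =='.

Regress:
  G ∩ del = {}  (empty — regression defined)
  G \ add = {clear(d), on(c,a), ontable(d)} \ {clear(c), handempty, on(c,a)} = {clear(d), ontable(d)}
  ∪ pre   = {clear(d), ontable(d)} ∪ {clear(a), holding(c)}
          = {clear(a), clear(d), holding(c), ontable(d)}

== RESULT ==
["clear(a)", "clear(d)", "holding(c)", "ontable(d)"]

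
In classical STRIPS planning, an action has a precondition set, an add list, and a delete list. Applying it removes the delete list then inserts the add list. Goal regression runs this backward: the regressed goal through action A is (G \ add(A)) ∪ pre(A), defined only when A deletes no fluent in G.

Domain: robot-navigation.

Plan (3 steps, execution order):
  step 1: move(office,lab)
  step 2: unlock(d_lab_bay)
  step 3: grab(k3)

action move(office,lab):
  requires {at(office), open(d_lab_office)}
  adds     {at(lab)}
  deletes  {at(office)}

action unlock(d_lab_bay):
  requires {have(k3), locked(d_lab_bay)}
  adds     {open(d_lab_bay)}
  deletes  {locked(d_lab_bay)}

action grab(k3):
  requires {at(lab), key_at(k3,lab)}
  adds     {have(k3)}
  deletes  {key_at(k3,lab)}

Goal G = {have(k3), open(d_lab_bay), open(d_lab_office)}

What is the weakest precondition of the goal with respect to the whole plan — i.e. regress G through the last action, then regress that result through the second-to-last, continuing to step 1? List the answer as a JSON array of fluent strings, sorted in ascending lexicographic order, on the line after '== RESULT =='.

Work backward from the goal:
  through step 3 (grab(k3)): drop {have(k3)}, keep {open(d_lab_bay), open(d_lab_office)}, require {at(lab), key_at(k3,lab)}
    → {at(lab), key_at(k3,lab), open(d_lab_bay), open(d_lab_office)}
  through step 2 (unlock(d_lab_bay)): drop {open(d_lab_bay)}, keep {at(lab), key_at(k3,lab), open(d_lab_office)}, require {have(k3), locked(d_lab_bay)}
    → {at(lab), have(k3), key_at(k3,lab), locked(d_lab_bay), open(d_lab_office)}
  through step 1 (move(office,lab)): drop {at(lab)}, keep {have(k3), key_at(k3,lab), locked(d_lab_bay), open(d_lab_office)}, require {at(office), open(d_lab_office)}
    → {at(office), have(k3), key_at(k3,lab), locked(d_lab_bay), open(d_lab_office)}

== RESULT ==
["at(office)", "have(k3)", "key_at(k3,lab)", "locked(d_lab_bay)", "open(d_lab_office)"]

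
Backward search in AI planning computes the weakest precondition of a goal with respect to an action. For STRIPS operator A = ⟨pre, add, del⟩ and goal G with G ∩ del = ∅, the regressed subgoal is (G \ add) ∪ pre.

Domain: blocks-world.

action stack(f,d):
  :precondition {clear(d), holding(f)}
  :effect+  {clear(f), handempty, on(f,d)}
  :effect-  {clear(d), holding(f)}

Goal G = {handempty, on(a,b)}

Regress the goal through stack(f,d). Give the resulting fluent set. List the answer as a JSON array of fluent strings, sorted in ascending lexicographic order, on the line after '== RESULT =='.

Compute (G \ add) ∪ pre:
  G ∩ del = {}  (empty — regression defined)
  G \ add = {handempty, on(a,b)} \ {clear(f), handempty, on(f,d)} = {on(a,b)}
  ∪ pre   = {on(a,b)} ∪ {clear(d), holding(f)}
          = {clear(d), holding(f), on(a,b)}

== RESULT ==
["clear(d)", "holding(f)", "on(a,b)"]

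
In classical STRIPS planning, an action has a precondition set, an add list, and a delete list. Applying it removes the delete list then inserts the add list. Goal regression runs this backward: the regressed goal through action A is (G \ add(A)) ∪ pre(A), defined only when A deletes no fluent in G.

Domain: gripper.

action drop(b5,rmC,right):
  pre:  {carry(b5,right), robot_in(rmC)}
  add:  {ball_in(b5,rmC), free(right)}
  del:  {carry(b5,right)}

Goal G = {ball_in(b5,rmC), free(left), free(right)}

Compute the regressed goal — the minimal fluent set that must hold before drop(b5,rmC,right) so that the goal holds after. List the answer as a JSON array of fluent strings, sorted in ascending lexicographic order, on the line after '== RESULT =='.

Compute (G \ add) ∪ pre:
  G ∩ del = {}  (empty — regression defined)
  G \ add = {ball_in(b5,rmC), free(left), free(right)} \ {ball_in(b5,rmC), free(right)} = {free(left)}
  ∪ pre   = {free(left)} ∪ {carry(b5,right), robot_in(rmC)}
          = {carry(b5,right), free(left), robot_in(rmC)}

== RESULT ==
["carry(b5,right)", "free(left)", "robot_in(rmC)"]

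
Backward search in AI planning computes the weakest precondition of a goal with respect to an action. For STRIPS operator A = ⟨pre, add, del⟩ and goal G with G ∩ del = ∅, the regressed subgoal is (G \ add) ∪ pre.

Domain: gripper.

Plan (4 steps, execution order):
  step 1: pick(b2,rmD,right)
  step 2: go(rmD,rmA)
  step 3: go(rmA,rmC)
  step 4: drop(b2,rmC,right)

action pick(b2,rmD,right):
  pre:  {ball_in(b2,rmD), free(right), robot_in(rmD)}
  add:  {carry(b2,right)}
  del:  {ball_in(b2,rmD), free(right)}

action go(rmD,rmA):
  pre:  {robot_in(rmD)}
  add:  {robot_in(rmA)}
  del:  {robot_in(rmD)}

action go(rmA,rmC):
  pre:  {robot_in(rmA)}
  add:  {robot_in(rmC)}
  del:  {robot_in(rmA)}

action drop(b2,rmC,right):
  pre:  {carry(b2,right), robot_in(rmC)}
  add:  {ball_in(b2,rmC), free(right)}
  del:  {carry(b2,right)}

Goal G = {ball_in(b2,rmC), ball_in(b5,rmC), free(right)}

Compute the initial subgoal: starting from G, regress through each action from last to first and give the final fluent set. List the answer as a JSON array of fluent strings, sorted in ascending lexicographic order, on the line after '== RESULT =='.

Work backward from the goal:
  through step 4 (drop(b2,rmC,right)): drop {ball_in(b2,rmC), free(right)}, keep {ball_in(b5,rmC)}, require {carry(b2,right), robot_in(rmC)}
    → {ball_in(b5,rmC), carry(b2,right), robot_in(rmC)}
  through step 3 (go(rmA,rmC)): drop {robot_in(rmC)}, keep {ball_in(b5,rmC), carry(b2,right)}, require {robot_in(rmA)}
    → {ball_in(b5,rmC), carry(b2,right), robot_in(rmA)}
  through step 2 (go(rmD,rmA)): drop {robot_in(rmA)}, keep {ball_in(b5,rmC), carry(b2,right)}, require {robot_in(rmD)}
    → {ball_in(b5,rmC), carry(b2,right), robot_in(rmD)}
  through step 1 (pick(b2,rmD,right)): drop {carry(b2,right)}, keep {ball_in(b5,rmC), robot_in(rmD)}, require {ball_in(b2,rmD), free(right), robot_in(rmD)}
    → {ball_in(b2,rmD), ball_in(b5,rmC), free(right), robot_in(rmD)}

== RESULT ==
["ball_in(b2,rmD)", "ball_in(b5,rmC)", "free(right)", "robot_in(rmD)"]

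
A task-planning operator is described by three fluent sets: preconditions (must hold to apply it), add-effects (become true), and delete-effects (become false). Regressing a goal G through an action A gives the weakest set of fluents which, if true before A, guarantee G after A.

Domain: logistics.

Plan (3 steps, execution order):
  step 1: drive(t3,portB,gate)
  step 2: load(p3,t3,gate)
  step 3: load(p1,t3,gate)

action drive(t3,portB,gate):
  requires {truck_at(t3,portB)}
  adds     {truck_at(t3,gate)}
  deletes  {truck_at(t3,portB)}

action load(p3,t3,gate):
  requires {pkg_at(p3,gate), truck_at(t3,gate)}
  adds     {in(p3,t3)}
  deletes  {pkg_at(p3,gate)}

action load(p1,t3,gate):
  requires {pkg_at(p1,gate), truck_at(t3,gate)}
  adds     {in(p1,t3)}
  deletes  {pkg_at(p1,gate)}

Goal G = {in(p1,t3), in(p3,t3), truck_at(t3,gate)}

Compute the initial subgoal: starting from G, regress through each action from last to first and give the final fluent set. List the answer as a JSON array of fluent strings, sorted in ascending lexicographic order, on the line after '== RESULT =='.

Regress step by step:
  through step 3 (load(p1,t3,gate)): drop {in(p1,t3)}, keep {in(p3,t3), truck_at(t3,gate)}, require {pkg_at(p1,gate), truck_at(t3,gate)}
    → {in(p3,t3), pkg_at(p1,gate), truck_at(t3,gate)}
  through step 2 (load(p3,t3,gate)): drop {in(p3,t3)}, keep {pkg_at(p1,gate), truck_at(t3,gate)}, require {pkg_at(p3,gate), truck_at(t3,gate)}
    → {pkg_at(p1,gate), pkg_at(p3,gate), truck_at(t3,gate)}
  through step 1 (drive(t3,portB,gate)): drop {truck_at(t3,gate)}, keep {pkg_at(p1,gate), pkg_at(p3,gate)}, require {truck_at(t3,portB)}
    → {pkg_at(p1,gate), pkg_at(p3,gate), truck_at(t3,portB)}

== RESULT ==
["pkg_at(p1,gate)", "pkg_at(p3,gate)", "truck_at(t3,portB)"]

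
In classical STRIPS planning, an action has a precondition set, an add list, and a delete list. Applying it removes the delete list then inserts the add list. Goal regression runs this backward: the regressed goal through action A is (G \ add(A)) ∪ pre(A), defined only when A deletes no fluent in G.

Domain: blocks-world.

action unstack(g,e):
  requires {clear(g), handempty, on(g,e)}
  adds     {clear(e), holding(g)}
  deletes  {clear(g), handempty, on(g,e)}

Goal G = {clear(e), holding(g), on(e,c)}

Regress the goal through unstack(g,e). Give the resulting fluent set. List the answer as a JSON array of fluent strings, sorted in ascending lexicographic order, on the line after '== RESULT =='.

Regress:
  G ∩ del = {}  (empty — regression defined)
  G \ add = {clear(e), holding(g), on(e,c)} \ {clear(e), holding(g)} = {on(e,c)}
  ∪ pre   = {on(e,c)} ∪ {clear(g), handempty, on(g,e)}
          = {clear(g), handempty, on(e,c), on(g,e)}

== RESULT ==
["clear(g)", "handempty", "on(e,c)", "on(g,e)"]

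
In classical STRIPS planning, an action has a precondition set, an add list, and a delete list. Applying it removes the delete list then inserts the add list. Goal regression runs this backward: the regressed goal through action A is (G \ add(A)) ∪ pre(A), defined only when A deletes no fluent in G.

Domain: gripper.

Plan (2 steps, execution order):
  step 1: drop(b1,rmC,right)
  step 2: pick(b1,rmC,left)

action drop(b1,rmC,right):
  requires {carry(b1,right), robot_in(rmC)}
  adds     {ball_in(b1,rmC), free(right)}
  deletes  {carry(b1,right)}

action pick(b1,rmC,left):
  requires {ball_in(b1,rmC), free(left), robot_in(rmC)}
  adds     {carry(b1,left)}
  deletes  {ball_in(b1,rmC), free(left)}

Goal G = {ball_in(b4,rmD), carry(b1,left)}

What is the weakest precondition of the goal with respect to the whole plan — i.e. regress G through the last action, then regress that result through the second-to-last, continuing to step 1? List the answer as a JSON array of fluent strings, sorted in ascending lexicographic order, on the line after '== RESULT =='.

Work backward from the goal:
  through step 2 (pick(b1,rmC,left)): drop {carry(b1,left)}, keep {ball_in(b4,rmD)}, require {ball_in(b1,rmC), free(left), robot_in(rmC)}
    → {ball_in(b1,rmC), ball_in(b4,rmD), free(left), robot_in(rmC)}
  through step 1 (drop(b1,rmC,right)): drop {ball_in(b1,rmC)}, keep {ball_in(b4,rmD), free(left), robot_in(rmC)}, require {carry(b1,right), robot_in(rmC)}
    → {ball_in(b4,rmD), carry(b1,right), free(left), robot_in(rmC)}

== RESULT ==
["ball_in(b4,rmD)", "carry(b1,right)", "free(left)", "robot_in(rmC)"]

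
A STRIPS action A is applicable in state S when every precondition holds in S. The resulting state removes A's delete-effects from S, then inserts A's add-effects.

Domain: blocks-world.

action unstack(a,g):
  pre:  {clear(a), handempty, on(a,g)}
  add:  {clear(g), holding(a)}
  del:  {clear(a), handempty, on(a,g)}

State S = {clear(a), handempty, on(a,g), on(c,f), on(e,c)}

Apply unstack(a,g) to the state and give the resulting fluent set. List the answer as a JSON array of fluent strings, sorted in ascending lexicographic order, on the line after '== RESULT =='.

Compute (S \ del) ∪ add:
  pre ⊆ S: {clear(a), handempty, on(a,g)} ⊆ S  — applicable
  S \ del = {on(c,f), on(e,c)}
  ∪ add   = {clear(g), holding(a), on(c,f), on(e,c)}

== RESULT ==
["clear(g)", "holding(a)", "on(c,f)", "on(e,c)"]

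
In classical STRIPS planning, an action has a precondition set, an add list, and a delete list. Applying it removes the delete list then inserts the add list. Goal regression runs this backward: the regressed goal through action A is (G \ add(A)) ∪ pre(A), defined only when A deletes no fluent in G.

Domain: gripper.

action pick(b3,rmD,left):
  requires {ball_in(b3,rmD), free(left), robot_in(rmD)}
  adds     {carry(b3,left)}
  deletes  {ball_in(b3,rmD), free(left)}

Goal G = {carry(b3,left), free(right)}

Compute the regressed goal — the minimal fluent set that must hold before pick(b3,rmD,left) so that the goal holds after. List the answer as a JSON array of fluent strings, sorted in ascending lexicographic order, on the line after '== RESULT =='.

Regress:
  G ∩ del = {}  (empty — regression defined)
  G \ add = {carry(b3,left), free(right)} \ {carry(b3,left)} = {free(right)}
  ∪ pre   = {free(right)} ∪ {ball_in(b3,rmD), free(left), robot_in(rmD)}
          = {ball_in(b3,rmD), free(left), free(right), robot_in(rmD)}

== RESULT ==
["ball_in(b3,rmD)", "free(left)", "free(right)", "robot_in(rmD)"]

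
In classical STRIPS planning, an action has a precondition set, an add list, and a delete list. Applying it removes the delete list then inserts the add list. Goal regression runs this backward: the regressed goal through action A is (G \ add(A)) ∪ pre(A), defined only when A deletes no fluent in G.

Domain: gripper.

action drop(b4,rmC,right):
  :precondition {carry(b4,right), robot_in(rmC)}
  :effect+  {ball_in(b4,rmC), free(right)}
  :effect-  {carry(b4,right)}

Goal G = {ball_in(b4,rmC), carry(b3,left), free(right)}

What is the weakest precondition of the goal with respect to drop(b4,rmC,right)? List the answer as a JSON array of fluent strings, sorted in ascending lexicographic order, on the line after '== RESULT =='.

Compute (G \ add) ∪ pre:
  G ∩ del = {}  (empty — regression defined)
  G \ add = {ball_in(b4,rmC), carry(b3,left), free(right)} \ {ball_in(b4,rmC), free(right)} = {carry(b3,left)}
  ∪ pre   = {carry(b3,left)} ∪ {carry(b4,right), robot_in(rmC)}
          = {carry(b3,left), carry(b4,right), robot_in(rmC)}

== RESULT ==
["carry(b3,left)", "carry(b4,right)", "robot_in(rmC)"]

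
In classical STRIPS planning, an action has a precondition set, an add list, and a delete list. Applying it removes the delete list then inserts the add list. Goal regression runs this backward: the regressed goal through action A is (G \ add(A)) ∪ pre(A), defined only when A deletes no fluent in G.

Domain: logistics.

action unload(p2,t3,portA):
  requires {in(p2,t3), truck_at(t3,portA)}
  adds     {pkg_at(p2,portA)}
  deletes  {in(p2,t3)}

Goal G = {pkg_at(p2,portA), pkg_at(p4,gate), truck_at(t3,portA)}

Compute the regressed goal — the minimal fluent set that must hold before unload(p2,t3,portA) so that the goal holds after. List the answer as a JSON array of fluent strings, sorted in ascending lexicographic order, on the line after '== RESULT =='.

Compute (G \ add) ∪ pre:
  G ∩ del = {}  (empty — regression defined)
  G \ add = {pkg_at(p2,portA), pkg_at(p4,gate), truck_at(t3,portA)} \ {pkg_at(p2,portA)} = {pkg_at(p4,gate), truck_at(t3,portA)}
  ∪ pre   = {pkg_at(p4,gate), truck_at(t3,portA)} ∪ {in(p2,t3), truck_at(t3,portA)}
          = {in(p2,t3), pkg_at(p4,gate), truck_at(t3,portA)}

== RESULT ==
["in(p2,t3)", "pkg_at(p4,gate)", "truck_at(t3,portA)"]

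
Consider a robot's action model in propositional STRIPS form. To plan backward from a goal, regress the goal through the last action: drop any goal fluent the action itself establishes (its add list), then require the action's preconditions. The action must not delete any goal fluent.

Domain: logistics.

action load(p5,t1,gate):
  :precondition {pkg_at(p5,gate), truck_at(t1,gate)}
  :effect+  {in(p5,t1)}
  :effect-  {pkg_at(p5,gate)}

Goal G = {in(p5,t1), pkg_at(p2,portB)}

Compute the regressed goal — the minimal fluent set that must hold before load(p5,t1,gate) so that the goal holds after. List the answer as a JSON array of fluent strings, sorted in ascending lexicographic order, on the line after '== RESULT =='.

Regress:
  G ∩ del = {}  (empty — regression defined)
  G \ add = {in(p5,t1), pkg_at(p2,portB)} \ {in(p5,t1)} = {pkg_at(p2,portB)}
  ∪ pre   = {pkg_at(p2,portB)} ∪ {pkg_at(p5,gate), truck_at(t1,gate)}
          = {pkg_at(p2,portB), pkg_at(p5,gate), truck_at(t1,gate)}

== RESULT ==
["pkg_at(p2,portB)", "pkg_at(p5,gate)", "truck_at(t1,gate)"]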